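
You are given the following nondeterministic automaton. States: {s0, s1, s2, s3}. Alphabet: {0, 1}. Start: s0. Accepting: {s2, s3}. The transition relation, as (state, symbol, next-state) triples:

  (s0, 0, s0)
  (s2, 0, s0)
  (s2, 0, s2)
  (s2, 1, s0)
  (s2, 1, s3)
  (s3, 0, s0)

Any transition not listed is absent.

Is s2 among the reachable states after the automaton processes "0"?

Start in {s0}.
Read '0': s0→{s0}; now {s0}.
State s2 is not in {s0}.

No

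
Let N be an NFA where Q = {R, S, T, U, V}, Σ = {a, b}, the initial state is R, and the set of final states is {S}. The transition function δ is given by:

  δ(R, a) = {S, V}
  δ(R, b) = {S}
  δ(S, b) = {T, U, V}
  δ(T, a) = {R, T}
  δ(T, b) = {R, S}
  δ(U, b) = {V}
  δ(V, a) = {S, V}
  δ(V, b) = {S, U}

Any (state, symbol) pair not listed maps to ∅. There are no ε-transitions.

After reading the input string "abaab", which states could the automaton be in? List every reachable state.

{R, S, T, U, V}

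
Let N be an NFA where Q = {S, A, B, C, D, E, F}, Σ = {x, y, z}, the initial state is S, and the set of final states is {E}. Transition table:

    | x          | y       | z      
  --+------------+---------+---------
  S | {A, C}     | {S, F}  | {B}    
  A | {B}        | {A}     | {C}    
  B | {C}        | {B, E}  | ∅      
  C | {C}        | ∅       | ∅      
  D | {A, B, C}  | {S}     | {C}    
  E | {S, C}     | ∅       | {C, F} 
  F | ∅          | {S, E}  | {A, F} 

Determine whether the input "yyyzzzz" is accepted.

No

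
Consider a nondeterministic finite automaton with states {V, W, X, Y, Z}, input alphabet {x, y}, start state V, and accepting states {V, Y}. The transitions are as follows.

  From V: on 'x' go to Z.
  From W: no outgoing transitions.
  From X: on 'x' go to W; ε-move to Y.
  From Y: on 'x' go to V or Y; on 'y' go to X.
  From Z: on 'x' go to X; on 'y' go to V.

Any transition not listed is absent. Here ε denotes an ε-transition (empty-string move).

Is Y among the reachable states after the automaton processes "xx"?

Start in {V}.
Read 'x': V→{Z}; now {Z}.
Read 'x': Z→{X}; union {X}; ε-closure = {X, Y}.
State Y is in {X, Y}.

Yes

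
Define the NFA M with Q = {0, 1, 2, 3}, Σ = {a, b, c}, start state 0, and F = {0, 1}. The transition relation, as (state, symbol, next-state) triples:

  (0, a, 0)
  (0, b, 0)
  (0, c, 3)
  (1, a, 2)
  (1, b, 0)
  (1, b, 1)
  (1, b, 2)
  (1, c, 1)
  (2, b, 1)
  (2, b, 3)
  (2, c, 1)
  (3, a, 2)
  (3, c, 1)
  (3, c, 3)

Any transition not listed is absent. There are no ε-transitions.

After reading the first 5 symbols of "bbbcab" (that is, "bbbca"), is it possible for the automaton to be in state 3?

Start in {0}.
Read 'b': {0} → {0}.
Read 'b': {0} → {0}.
Read 'b': {0} → {0}.
Read 'c': {0} → {3}.
Read 'a': {3} → {2}.
State 3 is not in {2}.

No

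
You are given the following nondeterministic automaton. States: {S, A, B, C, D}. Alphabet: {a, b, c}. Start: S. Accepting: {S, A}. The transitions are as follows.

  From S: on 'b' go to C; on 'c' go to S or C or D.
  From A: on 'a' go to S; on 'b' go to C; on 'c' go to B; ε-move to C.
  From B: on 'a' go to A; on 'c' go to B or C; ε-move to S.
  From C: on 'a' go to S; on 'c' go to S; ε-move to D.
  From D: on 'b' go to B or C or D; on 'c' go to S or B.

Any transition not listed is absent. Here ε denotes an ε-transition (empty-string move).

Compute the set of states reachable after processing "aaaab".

∅

Start in {S}.
Read 'a': {S} → ∅.
The set is empty and remains empty for the remaining 4 symbols.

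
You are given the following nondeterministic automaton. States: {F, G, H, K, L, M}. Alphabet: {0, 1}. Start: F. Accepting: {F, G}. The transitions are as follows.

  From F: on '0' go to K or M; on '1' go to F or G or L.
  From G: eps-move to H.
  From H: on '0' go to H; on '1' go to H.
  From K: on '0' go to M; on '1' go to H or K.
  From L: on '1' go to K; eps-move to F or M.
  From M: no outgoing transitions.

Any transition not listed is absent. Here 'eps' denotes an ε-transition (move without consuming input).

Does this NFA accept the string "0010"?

Start in {F}.
Read '0': F→{K, M}; now {K, M}.
Read '0': K→{M}, M→∅; now {M}.
Read '1': M→∅; now ∅.
The set is empty and remains empty for the remaining 1 symbol.
The final set ∅ contains no accepting state.

No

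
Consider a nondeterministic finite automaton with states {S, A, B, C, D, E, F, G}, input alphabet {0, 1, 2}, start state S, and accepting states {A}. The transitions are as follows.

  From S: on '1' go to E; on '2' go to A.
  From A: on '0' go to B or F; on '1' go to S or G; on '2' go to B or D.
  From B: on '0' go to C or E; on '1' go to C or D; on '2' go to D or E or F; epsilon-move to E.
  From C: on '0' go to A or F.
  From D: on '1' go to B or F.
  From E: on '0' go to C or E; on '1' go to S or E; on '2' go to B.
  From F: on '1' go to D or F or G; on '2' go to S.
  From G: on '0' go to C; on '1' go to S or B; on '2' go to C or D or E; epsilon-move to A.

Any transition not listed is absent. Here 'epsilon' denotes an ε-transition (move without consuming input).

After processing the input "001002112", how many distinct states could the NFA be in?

0

Start in {S}.
Read '0': {S} → ∅.
The set is empty and remains empty for the remaining 8 symbols.
That set has 0 states.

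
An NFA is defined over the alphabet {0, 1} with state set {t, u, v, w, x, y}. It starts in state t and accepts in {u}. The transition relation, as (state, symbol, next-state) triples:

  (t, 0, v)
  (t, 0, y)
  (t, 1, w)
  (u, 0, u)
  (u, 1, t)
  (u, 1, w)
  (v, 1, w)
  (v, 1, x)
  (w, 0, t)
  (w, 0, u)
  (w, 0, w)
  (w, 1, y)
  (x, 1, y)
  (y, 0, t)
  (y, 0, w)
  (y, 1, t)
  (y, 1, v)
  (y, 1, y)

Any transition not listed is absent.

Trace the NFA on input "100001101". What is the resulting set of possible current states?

{t, v, w, x, y}

Start in {t}.
Read '1': {t} → {w}.
Read '0': {w} → {t, u, w}.
Read '0': {t, u, w} → {t, u, v, w, y}.
Read '0': {t, u, v, w, y} → {t, u, v, w, y}.
Read '0': {t, u, v, w, y} → {t, u, v, w, y}.
Read '1': {t, u, v, w, y} → {t, v, w, x, y}.
Read '1': {t, v, w, x, y} → {t, v, w, x, y}.
Read '0': {t, v, w, x, y} → {t, u, v, w, y}.
Read '1': {t, u, v, w, y} → {t, v, w, x, y}.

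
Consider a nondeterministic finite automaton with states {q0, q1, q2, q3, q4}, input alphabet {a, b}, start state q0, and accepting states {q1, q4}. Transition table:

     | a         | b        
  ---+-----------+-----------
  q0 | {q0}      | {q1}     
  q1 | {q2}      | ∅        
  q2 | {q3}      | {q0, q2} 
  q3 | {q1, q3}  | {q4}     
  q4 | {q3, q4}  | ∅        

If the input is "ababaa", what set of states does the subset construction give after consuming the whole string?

{q0, q1, q3}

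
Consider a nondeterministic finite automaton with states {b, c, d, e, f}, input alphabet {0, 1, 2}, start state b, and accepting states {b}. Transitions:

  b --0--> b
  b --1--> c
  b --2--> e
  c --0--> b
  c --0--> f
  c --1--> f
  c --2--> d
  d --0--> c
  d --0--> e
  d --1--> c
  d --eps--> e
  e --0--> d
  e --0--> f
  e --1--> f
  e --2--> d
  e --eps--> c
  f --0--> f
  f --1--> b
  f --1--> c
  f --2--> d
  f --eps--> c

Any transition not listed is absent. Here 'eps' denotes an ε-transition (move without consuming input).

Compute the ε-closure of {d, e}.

Begin with {d, e}.
ε-move e → c; add c.

{c, d, e}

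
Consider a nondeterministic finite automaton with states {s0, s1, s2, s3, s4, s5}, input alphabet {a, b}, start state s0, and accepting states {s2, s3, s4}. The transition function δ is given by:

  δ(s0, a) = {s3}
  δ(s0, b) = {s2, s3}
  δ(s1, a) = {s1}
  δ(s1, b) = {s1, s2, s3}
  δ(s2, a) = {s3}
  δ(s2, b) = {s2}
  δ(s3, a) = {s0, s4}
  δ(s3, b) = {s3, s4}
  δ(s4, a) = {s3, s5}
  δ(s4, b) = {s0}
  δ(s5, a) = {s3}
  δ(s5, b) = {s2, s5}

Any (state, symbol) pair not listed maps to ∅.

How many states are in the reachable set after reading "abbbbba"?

Start in {s0}.
Read 'a': s0→{s3}; now {s3}.
Read 'b': s3→{s3, s4}; now {s3, s4}.
Read 'b': s3→{s3, s4}, s4→{s0}; now {s0, s3, s4}.
Read 'b': s0→{s2, s3}, s3→{s3, s4}, s4→{s0}; now {s0, s2, s3, s4}.
Read 'b': s0→{s2, s3}, s2→{s2}, s3→{s3, s4}, s4→{s0}; now {s0, s2, s3, s4}.
Read 'b': s0→{s2, s3}, s2→{s2}, s3→{s3, s4}, s4→{s0}; now {s0, s2, s3, s4}.
Read 'a': s0→{s3}, s2→{s3}, s3→{s0, s4}, s4→{s3, s5}; now {s0, s3, s4, s5}.
That set has 4 states.

4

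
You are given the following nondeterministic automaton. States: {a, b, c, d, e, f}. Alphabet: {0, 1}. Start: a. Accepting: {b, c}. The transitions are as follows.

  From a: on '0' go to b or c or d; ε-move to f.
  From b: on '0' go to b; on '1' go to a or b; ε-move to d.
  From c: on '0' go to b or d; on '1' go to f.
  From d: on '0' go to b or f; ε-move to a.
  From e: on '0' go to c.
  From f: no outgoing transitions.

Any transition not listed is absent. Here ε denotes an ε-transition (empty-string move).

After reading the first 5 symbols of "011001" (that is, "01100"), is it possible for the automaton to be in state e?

No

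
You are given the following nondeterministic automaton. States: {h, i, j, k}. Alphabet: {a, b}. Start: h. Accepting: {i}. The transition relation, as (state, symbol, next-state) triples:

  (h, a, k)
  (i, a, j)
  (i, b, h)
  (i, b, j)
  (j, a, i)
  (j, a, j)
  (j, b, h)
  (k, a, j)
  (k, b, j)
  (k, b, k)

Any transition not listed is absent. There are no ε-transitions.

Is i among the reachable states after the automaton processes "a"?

No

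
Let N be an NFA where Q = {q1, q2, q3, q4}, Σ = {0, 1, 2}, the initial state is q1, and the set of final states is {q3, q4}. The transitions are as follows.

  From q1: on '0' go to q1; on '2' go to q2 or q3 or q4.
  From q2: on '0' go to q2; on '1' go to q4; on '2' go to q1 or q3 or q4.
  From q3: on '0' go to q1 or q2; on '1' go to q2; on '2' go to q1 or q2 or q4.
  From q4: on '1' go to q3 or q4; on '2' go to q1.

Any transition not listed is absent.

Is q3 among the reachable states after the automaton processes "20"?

No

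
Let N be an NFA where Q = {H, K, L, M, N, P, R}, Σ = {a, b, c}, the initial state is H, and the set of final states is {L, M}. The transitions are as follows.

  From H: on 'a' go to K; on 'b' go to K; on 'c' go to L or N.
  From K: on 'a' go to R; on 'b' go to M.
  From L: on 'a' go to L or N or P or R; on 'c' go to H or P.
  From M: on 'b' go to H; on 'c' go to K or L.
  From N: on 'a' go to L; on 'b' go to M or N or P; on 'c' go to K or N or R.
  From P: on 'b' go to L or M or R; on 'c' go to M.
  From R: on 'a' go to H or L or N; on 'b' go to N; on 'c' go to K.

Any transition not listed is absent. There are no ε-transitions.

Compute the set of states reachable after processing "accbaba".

∅

Start in {H}.
Read 'a': H→{K}; now {K}.
Read 'c': K→∅; now ∅.
The set is empty and remains empty for the remaining 5 symbols.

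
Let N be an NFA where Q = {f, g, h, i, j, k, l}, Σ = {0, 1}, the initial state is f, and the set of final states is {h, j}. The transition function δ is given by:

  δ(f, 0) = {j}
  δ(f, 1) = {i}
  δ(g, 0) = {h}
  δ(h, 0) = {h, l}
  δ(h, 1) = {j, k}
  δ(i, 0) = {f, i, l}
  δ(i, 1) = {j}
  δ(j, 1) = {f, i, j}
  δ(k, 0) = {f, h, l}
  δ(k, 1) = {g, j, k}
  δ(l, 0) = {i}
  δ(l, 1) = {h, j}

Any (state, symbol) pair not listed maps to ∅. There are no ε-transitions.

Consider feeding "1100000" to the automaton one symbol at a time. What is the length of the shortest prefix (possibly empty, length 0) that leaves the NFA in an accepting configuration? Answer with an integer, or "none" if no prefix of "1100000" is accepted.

Start in {f}.
Read '1': f→{i}; now {i}.
Read '1': i→{j}; now {j}.
None of the earlier sets intersect F, but {j} does.

2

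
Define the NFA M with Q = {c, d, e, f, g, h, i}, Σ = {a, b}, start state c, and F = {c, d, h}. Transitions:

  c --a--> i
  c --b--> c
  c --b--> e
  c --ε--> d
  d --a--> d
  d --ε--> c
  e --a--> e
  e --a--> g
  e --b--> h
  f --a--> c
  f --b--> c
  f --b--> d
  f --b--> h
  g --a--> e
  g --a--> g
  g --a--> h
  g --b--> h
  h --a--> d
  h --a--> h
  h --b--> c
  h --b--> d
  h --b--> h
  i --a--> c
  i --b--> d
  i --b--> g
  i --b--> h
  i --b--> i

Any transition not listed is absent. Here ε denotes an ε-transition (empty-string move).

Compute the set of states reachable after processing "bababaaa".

Start: ε-closure({c}) = {c, d}.
Read 'b': c→{c, e}, d→∅; union {c, e}; ε-closure = {c, d, e}.
Read 'a': c→{i}, d→{d}, e→{e, g}; union {d, e, g, i}; ε-closure = {c, d, e, g, i}.
Read 'b': c→{c, e}, d→∅, e→{h}, g→{h}, i→{d, g, h, i}; now {c, d, e, g, h, i}.
Read 'a': c→{i}, d→{d}, e→{e, g}, g→{e, g, h}, h→{d, h}, i→{c}; now {c, d, e, g, h, i}.
Read 'b': c→{c, e}, d→∅, e→{h}, g→{h}, h→{c, d, h}, i→{d, g, h, i}; now {c, d, e, g, h, i}.
Read 'a': c→{i}, d→{d}, e→{e, g}, g→{e, g, h}, h→{d, h}, i→{c}; now {c, d, e, g, h, i}.
Read 'a': c→{i}, d→{d}, e→{e, g}, g→{e, g, h}, h→{d, h}, i→{c}; now {c, d, e, g, h, i}.
Read 'a': c→{i}, d→{d}, e→{e, g}, g→{e, g, h}, h→{d, h}, i→{c}; now {c, d, e, g, h, i}.

{c, d, e, g, h, i}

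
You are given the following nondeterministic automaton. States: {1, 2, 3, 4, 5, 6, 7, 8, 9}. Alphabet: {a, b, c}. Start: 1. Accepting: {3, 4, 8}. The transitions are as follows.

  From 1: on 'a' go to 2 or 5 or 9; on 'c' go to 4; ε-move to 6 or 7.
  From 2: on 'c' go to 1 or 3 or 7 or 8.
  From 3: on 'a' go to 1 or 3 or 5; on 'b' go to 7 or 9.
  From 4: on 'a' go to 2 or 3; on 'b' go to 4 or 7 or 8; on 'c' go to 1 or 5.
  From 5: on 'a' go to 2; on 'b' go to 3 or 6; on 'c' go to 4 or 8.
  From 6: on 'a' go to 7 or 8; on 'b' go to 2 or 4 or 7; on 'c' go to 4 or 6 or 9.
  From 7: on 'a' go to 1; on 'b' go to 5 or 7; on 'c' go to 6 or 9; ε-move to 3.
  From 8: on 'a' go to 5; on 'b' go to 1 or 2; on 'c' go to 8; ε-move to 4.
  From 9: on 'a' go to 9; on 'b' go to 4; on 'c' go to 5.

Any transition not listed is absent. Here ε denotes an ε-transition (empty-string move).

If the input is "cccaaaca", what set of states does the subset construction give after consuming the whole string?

{1, 2, 3, 4, 5, 6, 7, 8, 9}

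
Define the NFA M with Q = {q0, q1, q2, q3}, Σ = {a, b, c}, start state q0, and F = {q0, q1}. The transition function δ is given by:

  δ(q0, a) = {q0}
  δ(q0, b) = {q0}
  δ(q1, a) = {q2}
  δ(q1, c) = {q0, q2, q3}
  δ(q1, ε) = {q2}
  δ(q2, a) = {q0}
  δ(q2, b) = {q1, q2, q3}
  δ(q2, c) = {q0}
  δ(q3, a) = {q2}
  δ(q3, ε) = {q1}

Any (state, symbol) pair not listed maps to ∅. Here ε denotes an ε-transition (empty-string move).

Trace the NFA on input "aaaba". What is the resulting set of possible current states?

{q0}

Start in {q0}.
Read 'a': {q0} → {q0}.
Read 'a': {q0} → {q0}.
Read 'a': {q0} → {q0}.
Read 'b': {q0} → {q0}.
Read 'a': {q0} → {q0}.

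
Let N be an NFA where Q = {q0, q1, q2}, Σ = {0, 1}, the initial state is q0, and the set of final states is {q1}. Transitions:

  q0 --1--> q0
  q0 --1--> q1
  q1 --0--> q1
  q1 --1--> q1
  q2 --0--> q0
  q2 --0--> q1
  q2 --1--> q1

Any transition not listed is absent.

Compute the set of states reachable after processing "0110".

∅

Start in {q0}.
Read '0': q0→∅; now ∅.
The set is empty and remains empty for the remaining 3 symbols.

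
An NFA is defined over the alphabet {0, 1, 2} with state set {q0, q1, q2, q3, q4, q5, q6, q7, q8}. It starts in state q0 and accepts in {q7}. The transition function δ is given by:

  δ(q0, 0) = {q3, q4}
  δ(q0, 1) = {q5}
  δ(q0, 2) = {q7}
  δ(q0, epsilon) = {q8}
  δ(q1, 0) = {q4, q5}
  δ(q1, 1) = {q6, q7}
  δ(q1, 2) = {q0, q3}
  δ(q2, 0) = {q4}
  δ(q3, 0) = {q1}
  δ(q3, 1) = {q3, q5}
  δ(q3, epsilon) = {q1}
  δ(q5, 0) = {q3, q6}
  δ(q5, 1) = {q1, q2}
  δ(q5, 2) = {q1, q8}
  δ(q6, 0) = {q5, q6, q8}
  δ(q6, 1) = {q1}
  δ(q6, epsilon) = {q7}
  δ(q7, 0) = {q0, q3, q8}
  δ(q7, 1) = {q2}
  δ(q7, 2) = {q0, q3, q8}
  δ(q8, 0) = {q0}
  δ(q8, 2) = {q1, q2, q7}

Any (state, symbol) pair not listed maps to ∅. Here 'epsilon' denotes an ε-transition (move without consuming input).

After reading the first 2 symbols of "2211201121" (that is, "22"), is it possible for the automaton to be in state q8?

Yes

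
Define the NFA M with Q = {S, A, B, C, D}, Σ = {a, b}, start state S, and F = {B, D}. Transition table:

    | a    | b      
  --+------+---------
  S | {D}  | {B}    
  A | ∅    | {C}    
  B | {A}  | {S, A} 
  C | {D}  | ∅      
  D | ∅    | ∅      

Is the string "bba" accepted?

Yes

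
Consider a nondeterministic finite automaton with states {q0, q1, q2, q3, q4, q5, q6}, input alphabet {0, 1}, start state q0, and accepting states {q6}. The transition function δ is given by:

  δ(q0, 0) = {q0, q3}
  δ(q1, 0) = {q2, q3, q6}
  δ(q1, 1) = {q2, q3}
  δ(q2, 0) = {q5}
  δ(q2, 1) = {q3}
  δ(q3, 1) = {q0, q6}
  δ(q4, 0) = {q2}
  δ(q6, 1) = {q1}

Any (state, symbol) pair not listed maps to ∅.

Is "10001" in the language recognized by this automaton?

Start in {q0}.
Read '1': q0→∅; now ∅.
The set is empty and remains empty for the remaining 4 symbols.
The final set ∅ contains no accepting state.

No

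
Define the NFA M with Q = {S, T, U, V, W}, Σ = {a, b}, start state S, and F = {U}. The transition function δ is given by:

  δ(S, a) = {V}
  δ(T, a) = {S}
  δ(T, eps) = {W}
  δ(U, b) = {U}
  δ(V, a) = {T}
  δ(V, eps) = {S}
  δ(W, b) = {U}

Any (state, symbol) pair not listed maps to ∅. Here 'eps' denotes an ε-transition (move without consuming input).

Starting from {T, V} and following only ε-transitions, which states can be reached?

{S, T, V, W}

Begin with {T, V}.
ε-move T → W; add W.
ε-move V → S; add S.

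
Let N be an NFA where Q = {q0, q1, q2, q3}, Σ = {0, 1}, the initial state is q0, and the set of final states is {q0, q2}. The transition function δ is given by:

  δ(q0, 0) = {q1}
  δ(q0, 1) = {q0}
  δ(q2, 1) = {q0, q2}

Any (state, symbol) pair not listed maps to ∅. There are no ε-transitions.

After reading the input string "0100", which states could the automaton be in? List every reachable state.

∅

Start in {q0}.
Read '0': q0→{q1}; now {q1}.
Read '1': q1→∅; now ∅.
The set is empty and remains empty for the remaining 2 symbols.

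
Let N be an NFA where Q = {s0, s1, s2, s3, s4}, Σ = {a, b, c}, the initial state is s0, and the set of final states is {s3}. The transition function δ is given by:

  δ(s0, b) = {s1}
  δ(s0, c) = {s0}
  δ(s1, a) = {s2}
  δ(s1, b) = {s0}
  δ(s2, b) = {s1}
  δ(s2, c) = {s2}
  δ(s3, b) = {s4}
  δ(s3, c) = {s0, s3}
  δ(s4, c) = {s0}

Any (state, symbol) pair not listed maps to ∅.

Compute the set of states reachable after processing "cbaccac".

∅

Start in {s0}.
Read 'c': {s0} → {s0}.
Read 'b': {s0} → {s1}.
Read 'a': {s1} → {s2}.
Read 'c': {s2} → {s2}.
Read 'c': {s2} → {s2}.
Read 'a': {s2} → ∅.
The set is empty and remains empty for the remaining 1 symbol.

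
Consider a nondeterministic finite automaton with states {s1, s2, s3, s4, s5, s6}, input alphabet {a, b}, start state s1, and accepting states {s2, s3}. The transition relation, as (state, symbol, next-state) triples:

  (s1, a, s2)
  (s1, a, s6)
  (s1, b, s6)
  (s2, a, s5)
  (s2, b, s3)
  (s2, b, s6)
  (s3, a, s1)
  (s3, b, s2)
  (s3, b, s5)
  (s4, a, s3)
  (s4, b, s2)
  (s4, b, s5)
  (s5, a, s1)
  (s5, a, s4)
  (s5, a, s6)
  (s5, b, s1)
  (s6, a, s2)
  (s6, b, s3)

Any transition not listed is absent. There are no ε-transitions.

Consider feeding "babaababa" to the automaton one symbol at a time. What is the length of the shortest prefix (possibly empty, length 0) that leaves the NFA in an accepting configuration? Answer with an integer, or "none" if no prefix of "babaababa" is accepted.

2

Start in {s1}.
Read 'b': {s1} → {s6}.
Read 'a': {s6} → {s2}.
None of the earlier sets intersect F, but {s2} does.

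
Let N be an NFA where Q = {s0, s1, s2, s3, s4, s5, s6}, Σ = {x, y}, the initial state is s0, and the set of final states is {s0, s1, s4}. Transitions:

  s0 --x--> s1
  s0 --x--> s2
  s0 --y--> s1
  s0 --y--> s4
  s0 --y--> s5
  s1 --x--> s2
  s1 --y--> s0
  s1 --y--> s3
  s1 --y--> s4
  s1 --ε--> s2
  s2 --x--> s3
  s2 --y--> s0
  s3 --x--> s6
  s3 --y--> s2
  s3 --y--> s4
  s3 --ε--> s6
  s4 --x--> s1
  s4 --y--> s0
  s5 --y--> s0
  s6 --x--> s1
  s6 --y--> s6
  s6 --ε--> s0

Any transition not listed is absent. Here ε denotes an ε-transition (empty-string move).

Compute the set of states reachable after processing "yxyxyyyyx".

Start in {s0}.
Read 'y': s0→{s1, s4, s5}; union {s1, s4, s5}; ε-closure = {s1, s2, s4, s5}.
Read 'x': s1→{s2}, s2→{s3}, s4→{s1}, s5→∅; union {s1, s2, s3}; ε-closure = {s0, s1, s2, s3, s6}.
Read 'y': s0→{s1, s4, s5}, s1→{s0, s3, s4}, s2→{s0}, s3→{s2, s4}, s6→{s6}; now {s0, s1, s2, s3, s4, s5, s6}.
Read 'x': s0→{s1, s2}, s1→{s2}, s2→{s3}, s3→{s6}, s4→{s1}, s5→∅, s6→{s1}; union {s1, s2, s3, s6}; ε-closure = {s0, s1, s2, s3, s6}.
Read 'y': s0→{s1, s4, s5}, s1→{s0, s3, s4}, s2→{s0}, s3→{s2, s4}, s6→{s6}; now {s0, s1, s2, s3, s4, s5, s6}.
Read 'y': s0→{s1, s4, s5}, s1→{s0, s3, s4}, s2→{s0}, s3→{s2, s4}, s4→{s0}, s5→{s0}, s6→{s6}; now {s0, s1, s2, s3, s4, s5, s6}.
Read 'y': s0→{s1, s4, s5}, s1→{s0, s3, s4}, s2→{s0}, s3→{s2, s4}, s4→{s0}, s5→{s0}, s6→{s6}; now {s0, s1, s2, s3, s4, s5, s6}.
Read 'y': s0→{s1, s4, s5}, s1→{s0, s3, s4}, s2→{s0}, s3→{s2, s4}, s4→{s0}, s5→{s0}, s6→{s6}; now {s0, s1, s2, s3, s4, s5, s6}.
Read 'x': s0→{s1, s2}, s1→{s2}, s2→{s3}, s3→{s6}, s4→{s1}, s5→∅, s6→{s1}; union {s1, s2, s3, s6}; ε-closure = {s0, s1, s2, s3, s6}.

{s0, s1, s2, s3, s6}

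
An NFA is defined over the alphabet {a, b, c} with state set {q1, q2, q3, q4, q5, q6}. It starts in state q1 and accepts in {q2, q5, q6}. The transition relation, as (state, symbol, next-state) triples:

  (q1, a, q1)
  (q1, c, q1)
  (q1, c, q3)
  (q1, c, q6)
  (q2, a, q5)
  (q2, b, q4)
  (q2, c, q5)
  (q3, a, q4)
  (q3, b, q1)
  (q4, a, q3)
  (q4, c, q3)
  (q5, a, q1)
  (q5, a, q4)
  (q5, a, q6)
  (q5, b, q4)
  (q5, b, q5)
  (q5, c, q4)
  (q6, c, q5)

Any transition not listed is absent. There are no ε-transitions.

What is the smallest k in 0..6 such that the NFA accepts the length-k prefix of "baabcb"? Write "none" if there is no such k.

Start in {q1}.
Read 'b': q1→∅; now ∅.
The set is empty and remains empty for the remaining 5 symbols.
No reachable set along the way intersects F.

none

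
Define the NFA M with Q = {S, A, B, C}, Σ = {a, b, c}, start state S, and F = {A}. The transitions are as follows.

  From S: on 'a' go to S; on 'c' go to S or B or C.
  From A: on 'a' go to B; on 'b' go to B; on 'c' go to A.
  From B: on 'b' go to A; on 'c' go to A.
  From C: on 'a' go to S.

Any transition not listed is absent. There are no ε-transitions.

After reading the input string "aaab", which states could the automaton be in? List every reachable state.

Start in {S}.
Read 'a': {S} → {S}.
Read 'a': {S} → {S}.
Read 'a': {S} → {S}.
Read 'b': {S} → ∅.

∅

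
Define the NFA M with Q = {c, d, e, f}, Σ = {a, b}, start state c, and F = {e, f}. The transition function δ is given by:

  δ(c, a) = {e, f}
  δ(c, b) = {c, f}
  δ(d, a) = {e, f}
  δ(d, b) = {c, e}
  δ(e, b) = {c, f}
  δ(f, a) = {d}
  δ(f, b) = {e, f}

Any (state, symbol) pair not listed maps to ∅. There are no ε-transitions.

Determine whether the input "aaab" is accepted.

Start in {c}.
Read 'a': {c} → {e, f}.
Read 'a': {e, f} → {d}.
Read 'a': {d} → {e, f}.
Read 'b': {e, f} → {c, e, f}.
The final set {c, e, f} contains the accepting states e, f.

Yes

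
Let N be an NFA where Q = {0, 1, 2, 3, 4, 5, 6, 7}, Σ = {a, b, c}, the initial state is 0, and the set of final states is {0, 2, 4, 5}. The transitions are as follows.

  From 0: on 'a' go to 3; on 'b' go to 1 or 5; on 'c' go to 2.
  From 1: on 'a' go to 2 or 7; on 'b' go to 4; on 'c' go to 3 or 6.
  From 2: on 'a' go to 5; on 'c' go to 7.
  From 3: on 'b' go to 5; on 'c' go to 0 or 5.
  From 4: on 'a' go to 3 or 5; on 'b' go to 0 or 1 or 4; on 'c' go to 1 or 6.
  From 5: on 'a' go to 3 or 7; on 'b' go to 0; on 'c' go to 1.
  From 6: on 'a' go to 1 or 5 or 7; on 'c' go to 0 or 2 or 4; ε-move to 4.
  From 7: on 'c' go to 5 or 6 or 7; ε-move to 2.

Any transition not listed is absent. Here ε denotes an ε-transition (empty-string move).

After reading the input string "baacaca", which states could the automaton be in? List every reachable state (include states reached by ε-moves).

{1, 2, 3, 5, 7}

Start in {0}.
Read 'b': 0→{1, 5}; now {1, 5}.
Read 'a': 1→{2, 7}, 5→{3, 7}; now {2, 3, 7}.
Read 'a': 2→{5}, 3→∅, 7→∅; now {5}.
Read 'c': 5→{1}; now {1}.
Read 'a': 1→{2, 7}; now {2, 7}.
Read 'c': 2→{7}, 7→{5, 6, 7}; union {5, 6, 7}; ε-closure = {2, 4, 5, 6, 7}.
Read 'a': 2→{5}, 4→{3, 5}, 5→{3, 7}, 6→{1, 5, 7}, 7→∅; union {1, 3, 5, 7}; ε-closure = {1, 2, 3, 5, 7}.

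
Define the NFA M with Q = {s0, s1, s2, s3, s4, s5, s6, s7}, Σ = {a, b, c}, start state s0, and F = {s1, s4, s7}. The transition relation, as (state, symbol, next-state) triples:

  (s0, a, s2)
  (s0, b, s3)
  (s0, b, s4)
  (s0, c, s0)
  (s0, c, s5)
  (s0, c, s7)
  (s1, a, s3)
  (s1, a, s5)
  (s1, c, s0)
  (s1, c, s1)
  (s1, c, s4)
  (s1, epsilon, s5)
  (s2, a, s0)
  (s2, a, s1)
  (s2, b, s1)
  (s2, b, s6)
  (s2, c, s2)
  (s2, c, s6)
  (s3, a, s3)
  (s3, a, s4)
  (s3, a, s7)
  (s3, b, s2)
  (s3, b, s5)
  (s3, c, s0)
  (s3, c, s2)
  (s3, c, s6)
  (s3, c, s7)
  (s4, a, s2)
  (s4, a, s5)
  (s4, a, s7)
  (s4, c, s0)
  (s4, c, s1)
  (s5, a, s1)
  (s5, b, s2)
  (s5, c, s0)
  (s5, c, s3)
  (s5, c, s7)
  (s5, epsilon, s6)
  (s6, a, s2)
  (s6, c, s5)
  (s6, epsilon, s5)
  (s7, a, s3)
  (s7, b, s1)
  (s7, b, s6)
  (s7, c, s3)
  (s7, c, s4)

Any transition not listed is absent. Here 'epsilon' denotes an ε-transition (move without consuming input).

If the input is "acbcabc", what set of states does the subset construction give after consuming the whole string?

{s0, s1, s2, s3, s4, s5, s6, s7}

Start in {s0}.
Read 'a': s0→{s2}; now {s2}.
Read 'c': s2→{s2, s6}; union {s2, s6}; ε-closure = {s2, s5, s6}.
Read 'b': s2→{s1, s6}, s5→{s2}, s6→∅; union {s1, s2, s6}; ε-closure = {s1, s2, s5, s6}.
Read 'c': s1→{s0, s1, s4}, s2→{s2, s6}, s5→{s0, s3, s7}, s6→{s5}; now {s0, s1, s2, s3, s4, s5, s6, s7}.
Read 'a': s0→{s2}, s1→{s3, s5}, s2→{s0, s1}, s3→{s3, s4, s7}, s4→{s2, s5, s7}, s5→{s1}, s6→{s2}, s7→{s3}; union {s0, s1, s2, s3, s4, s5, s7}; ε-closure = {s0, s1, s2, s3, s4, s5, s6, s7}.
Read 'b': s0→{s3, s4}, s1→∅, s2→{s1, s6}, s3→{s2, s5}, s4→∅, s5→{s2}, s6→∅, s7→{s1, s6}; now {s1, s2, s3, s4, s5, s6}.
Read 'c': s1→{s0, s1, s4}, s2→{s2, s6}, s3→{s0, s2, s6, s7}, s4→{s0, s1}, s5→{s0, s3, s7}, s6→{s5}; now {s0, s1, s2, s3, s4, s5, s6, s7}.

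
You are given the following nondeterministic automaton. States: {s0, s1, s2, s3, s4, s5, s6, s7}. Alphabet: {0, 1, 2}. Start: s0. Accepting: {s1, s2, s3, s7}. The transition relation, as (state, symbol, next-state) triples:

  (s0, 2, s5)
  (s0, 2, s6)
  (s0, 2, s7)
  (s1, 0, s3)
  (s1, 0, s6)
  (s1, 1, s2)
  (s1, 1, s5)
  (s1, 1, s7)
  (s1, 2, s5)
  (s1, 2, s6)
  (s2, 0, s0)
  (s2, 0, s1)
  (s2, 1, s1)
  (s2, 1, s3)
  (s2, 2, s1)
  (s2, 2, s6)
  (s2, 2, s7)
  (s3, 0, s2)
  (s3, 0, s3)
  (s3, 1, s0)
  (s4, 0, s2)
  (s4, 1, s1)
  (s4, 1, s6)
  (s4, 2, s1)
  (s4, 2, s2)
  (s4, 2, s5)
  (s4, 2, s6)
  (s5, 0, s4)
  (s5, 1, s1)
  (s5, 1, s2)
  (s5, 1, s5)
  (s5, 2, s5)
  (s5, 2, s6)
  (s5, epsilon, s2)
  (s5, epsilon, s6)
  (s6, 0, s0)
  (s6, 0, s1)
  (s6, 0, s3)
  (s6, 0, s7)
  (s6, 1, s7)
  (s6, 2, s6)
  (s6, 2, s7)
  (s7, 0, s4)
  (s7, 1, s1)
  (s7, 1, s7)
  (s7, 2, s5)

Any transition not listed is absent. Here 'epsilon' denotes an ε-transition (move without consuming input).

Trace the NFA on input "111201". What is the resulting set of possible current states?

Start in {s0}.
Read '1': s0→∅; now ∅.
The set is empty and remains empty for the remaining 5 symbols.

∅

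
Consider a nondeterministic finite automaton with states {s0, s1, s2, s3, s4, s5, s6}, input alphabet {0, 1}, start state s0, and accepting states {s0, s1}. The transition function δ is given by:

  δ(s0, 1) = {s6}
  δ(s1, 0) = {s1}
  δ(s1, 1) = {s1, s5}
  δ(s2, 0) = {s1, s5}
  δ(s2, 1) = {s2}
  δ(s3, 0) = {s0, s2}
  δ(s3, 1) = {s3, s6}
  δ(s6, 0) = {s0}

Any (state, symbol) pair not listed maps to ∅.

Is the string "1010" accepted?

Yes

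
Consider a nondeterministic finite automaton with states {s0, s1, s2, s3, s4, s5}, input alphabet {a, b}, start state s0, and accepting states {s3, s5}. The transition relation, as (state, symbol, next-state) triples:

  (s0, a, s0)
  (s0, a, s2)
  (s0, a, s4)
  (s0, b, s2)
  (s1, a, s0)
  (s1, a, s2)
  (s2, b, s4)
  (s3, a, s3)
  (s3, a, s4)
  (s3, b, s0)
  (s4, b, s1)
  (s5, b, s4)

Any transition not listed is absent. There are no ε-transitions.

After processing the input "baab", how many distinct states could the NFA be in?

0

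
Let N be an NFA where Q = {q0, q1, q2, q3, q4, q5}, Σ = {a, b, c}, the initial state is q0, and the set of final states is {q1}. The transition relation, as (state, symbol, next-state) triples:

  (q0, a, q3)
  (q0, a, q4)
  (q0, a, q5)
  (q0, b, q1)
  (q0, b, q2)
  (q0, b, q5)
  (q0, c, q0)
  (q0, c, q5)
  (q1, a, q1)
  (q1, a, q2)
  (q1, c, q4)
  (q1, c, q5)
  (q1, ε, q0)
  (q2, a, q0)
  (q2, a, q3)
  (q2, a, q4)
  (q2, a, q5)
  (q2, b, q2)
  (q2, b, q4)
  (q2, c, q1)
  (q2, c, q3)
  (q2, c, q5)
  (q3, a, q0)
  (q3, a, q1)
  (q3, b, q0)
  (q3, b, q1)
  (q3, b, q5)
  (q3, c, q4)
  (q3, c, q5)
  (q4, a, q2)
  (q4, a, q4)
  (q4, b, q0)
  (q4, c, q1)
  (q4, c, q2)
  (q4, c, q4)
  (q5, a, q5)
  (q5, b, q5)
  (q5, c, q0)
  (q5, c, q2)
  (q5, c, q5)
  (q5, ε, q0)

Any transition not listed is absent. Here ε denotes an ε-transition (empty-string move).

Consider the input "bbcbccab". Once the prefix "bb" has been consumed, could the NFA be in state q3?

No

Start in {q0}.
Read 'b': q0→{q1, q2, q5}; union {q1, q2, q5}; ε-closure = {q0, q1, q2, q5}.
Read 'b': q0→{q1, q2, q5}, q1→∅, q2→{q2, q4}, q5→{q5}; union {q1, q2, q4, q5}; ε-closure = {q0, q1, q2, q4, q5}.
State q3 is not in {q0, q1, q2, q4, q5}.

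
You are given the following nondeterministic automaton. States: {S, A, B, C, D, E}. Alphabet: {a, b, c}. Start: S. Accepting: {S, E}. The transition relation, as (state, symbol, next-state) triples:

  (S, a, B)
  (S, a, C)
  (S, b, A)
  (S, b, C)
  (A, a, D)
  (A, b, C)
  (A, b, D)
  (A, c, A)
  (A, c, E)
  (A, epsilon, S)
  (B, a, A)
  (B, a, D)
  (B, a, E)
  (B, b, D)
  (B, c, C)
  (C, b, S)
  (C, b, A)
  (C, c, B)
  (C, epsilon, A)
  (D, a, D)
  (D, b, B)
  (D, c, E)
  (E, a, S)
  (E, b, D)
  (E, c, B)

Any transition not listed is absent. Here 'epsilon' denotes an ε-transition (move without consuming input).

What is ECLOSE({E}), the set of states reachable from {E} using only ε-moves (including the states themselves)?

{E}

Begin with {E}.
No ε-moves leave this set, so the closure equals the set itself.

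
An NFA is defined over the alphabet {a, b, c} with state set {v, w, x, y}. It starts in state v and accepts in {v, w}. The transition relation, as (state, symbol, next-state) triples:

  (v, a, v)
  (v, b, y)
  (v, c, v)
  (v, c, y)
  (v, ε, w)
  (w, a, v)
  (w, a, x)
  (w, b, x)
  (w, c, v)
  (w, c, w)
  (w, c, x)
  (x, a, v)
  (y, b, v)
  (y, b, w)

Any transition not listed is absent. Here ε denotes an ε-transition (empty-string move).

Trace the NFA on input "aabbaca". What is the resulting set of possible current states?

{v, w, x}

Start: ε-closure({v}) = {v, w}.
Read 'a': {v, w} → {v, w, x}.
Read 'a': {v, w, x} → {v, w, x}.
Read 'b': {v, w, x} → {x, y}.
Read 'b': {x, y} → {v, w}.
Read 'a': {v, w} → {v, w, x}.
Read 'c': {v, w, x} → {v, w, x, y}.
Read 'a': {v, w, x, y} → {v, w, x}.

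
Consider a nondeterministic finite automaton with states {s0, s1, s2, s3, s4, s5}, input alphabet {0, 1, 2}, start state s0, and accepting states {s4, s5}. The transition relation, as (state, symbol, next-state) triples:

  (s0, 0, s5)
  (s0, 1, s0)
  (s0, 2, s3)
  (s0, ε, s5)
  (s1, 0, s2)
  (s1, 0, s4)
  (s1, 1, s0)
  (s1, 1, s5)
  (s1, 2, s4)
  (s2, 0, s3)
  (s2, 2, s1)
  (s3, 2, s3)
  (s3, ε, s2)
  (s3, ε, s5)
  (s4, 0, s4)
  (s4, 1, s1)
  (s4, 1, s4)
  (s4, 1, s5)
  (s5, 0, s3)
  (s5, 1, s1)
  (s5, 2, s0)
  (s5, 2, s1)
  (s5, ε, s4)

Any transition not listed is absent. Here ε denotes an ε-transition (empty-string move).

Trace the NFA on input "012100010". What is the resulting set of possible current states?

Start: ε-closure({s0}) = {s0, s4, s5}.
Read '0': {s0, s4, s5} → {s2, s3, s4, s5}.
Read '1': {s2, s3, s4, s5} → {s1, s4, s5}.
Read '2': {s1, s4, s5} → {s0, s1, s4, s5}.
Read '1': {s0, s1, s4, s5} → {s0, s1, s4, s5}.
Read '0': {s0, s1, s4, s5} → {s2, s3, s4, s5}.
Read '0': {s2, s3, s4, s5} → {s2, s3, s4, s5}.
Read '0': {s2, s3, s4, s5} → {s2, s3, s4, s5}.
Read '1': {s2, s3, s4, s5} → {s1, s4, s5}.
Read '0': {s1, s4, s5} → {s2, s3, s4, s5}.

{s2, s3, s4, s5}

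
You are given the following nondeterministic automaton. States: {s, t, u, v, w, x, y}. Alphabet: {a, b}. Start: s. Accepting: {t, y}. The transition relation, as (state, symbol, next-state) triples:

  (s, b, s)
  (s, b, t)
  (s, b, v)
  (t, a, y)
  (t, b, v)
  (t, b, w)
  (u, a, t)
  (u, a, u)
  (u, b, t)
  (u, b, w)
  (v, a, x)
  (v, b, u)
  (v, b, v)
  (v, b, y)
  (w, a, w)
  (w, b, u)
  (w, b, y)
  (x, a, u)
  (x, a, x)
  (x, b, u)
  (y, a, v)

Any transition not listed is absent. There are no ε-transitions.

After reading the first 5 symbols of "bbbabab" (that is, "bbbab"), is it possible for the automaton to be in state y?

Start in {s}.
Read 'b': {s} → {s, t, v}.
Read 'b': {s, t, v} → {s, t, u, v, w, y}.
Read 'b': {s, t, u, v, w, y} → {s, t, u, v, w, y}.
Read 'a': {s, t, u, v, w, y} → {t, u, v, w, x, y}.
Read 'b': {t, u, v, w, x, y} → {t, u, v, w, y}.
State y is in {t, u, v, w, y}.

Yes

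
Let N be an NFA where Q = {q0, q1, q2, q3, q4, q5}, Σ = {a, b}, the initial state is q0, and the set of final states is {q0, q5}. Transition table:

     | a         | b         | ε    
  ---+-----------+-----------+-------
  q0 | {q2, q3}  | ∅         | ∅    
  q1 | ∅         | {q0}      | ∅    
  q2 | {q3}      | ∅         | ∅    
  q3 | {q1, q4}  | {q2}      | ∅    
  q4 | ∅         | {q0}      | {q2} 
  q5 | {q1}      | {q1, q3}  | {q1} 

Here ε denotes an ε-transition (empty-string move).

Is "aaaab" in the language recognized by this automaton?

Start in {q0}.
Read 'a': {q0} → {q2, q3}.
Read 'a': {q2, q3} → {q1, q2, q3, q4}.
Read 'a': {q1, q2, q3, q4} → {q1, q2, q3, q4}.
Read 'a': {q1, q2, q3, q4} → {q1, q2, q3, q4}.
Read 'b': {q1, q2, q3, q4} → {q0, q2}.
The final set {q0, q2} contains the accepting state q0.

Yes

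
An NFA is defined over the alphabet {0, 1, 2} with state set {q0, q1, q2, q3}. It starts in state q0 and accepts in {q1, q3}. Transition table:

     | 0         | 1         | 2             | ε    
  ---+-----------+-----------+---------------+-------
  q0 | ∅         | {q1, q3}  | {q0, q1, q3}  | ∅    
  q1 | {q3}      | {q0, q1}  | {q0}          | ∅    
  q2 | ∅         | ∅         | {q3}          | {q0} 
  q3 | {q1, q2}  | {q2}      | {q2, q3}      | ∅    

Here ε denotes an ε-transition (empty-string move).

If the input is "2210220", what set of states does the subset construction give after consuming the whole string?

{q0, q1, q2, q3}

Start in {q0}.
Read '2': q0→{q0, q1, q3}; now {q0, q1, q3}.
Read '2': q0→{q0, q1, q3}, q1→{q0}, q3→{q2, q3}; now {q0, q1, q2, q3}.
Read '1': q0→{q1, q3}, q1→{q0, q1}, q2→∅, q3→{q2}; now {q0, q1, q2, q3}.
Read '0': q0→∅, q1→{q3}, q2→∅, q3→{q1, q2}; union {q1, q2, q3}; ε-closure = {q0, q1, q2, q3}.
Read '2': q0→{q0, q1, q3}, q1→{q0}, q2→{q3}, q3→{q2, q3}; now {q0, q1, q2, q3}.
Read '2': q0→{q0, q1, q3}, q1→{q0}, q2→{q3}, q3→{q2, q3}; now {q0, q1, q2, q3}.
Read '0': q0→∅, q1→{q3}, q2→∅, q3→{q1, q2}; union {q1, q2, q3}; ε-closure = {q0, q1, q2, q3}.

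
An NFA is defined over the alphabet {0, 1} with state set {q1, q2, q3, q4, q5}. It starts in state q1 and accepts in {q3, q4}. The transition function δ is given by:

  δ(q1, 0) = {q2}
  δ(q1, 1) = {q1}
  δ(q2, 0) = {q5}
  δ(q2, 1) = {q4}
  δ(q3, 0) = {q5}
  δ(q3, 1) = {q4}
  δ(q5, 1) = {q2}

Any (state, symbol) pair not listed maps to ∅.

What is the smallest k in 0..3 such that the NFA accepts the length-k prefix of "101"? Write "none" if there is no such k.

Start in {q1}.
Read '1': q1→{q1}; now {q1}.
Read '0': q1→{q2}; now {q2}.
Read '1': q2→{q4}; now {q4}.
None of the earlier sets intersect F, but {q4} does.

3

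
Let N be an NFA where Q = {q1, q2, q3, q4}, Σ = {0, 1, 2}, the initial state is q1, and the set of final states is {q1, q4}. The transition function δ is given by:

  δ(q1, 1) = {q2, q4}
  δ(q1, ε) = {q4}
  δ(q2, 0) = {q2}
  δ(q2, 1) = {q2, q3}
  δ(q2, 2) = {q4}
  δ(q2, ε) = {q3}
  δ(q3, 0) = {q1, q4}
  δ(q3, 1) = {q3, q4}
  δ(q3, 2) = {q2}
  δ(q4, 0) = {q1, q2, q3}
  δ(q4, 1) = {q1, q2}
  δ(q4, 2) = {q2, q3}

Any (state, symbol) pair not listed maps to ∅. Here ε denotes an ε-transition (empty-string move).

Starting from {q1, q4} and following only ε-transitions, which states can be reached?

{q1, q4}

Begin with {q1, q4}.
No ε-moves leave this set, so the closure equals the set itself.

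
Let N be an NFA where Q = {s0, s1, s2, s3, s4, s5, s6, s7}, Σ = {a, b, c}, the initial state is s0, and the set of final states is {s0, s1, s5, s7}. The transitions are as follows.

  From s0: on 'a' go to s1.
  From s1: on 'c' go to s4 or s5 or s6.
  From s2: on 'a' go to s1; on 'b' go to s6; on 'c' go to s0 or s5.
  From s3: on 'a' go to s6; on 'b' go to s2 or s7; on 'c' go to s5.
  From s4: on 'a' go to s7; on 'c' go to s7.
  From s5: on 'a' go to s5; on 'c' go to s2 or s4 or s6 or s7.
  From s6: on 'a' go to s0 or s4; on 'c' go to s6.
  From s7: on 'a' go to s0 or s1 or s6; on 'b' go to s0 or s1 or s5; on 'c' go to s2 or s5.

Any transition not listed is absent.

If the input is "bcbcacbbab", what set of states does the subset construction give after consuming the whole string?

∅

Start in {s0}.
Read 'b': s0→∅; now ∅.
The set is empty and remains empty for the remaining 9 symbols.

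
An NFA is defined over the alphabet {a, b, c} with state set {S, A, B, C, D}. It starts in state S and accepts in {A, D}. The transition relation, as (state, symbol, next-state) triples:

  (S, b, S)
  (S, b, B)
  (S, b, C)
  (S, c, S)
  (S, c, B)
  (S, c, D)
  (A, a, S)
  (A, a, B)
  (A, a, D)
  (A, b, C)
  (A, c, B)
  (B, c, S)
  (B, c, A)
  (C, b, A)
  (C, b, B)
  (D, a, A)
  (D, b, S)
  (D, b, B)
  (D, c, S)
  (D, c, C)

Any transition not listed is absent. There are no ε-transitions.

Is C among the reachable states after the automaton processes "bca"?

No

Start in {S}.
Read 'b': {S} → {S, B, C}.
Read 'c': {S, B, C} → {S, A, B, D}.
Read 'a': {S, A, B, D} → {S, A, B, D}.
State C is not in {S, A, B, D}.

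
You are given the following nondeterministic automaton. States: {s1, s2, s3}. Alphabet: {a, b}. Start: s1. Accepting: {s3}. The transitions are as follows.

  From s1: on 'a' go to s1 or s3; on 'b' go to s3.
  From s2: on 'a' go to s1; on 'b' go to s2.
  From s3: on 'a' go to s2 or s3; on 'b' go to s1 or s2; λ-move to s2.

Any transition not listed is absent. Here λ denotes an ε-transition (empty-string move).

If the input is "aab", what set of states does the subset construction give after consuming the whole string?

{s1, s2, s3}

Start in {s1}.
Read 'a': {s1} → {s1, s2, s3}.
Read 'a': {s1, s2, s3} → {s1, s2, s3}.
Read 'b': {s1, s2, s3} → {s1, s2, s3}.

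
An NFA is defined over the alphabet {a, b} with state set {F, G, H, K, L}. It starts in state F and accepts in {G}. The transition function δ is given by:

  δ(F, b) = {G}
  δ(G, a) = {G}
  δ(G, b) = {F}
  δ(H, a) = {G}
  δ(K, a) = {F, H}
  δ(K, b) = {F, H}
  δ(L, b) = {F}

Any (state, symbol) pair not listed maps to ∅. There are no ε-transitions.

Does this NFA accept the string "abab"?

No

Start in {F}.
Read 'a': {F} → ∅.
The set is empty and remains empty for the remaining 3 symbols.
The final set ∅ contains no accepting state.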